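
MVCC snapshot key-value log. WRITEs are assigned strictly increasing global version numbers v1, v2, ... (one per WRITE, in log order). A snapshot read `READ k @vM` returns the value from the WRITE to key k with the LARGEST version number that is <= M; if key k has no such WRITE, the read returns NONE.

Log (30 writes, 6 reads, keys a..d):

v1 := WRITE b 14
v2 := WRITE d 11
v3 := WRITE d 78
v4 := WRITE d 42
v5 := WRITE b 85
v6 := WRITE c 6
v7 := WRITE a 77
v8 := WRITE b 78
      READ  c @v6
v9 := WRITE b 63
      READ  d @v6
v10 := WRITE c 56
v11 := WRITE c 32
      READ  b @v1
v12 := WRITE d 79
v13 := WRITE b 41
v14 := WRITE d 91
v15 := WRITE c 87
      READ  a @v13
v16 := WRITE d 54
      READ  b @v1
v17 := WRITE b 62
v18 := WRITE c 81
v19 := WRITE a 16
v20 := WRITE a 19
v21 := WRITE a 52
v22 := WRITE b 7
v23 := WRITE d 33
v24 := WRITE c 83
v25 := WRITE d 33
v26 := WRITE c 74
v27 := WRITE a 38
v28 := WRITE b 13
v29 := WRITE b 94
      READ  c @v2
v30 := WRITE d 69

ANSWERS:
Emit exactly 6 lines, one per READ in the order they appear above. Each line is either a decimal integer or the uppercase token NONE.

v1: WRITE b=14  (b history now [(1, 14)])
v2: WRITE d=11  (d history now [(2, 11)])
v3: WRITE d=78  (d history now [(2, 11), (3, 78)])
v4: WRITE d=42  (d history now [(2, 11), (3, 78), (4, 42)])
v5: WRITE b=85  (b history now [(1, 14), (5, 85)])
v6: WRITE c=6  (c history now [(6, 6)])
v7: WRITE a=77  (a history now [(7, 77)])
v8: WRITE b=78  (b history now [(1, 14), (5, 85), (8, 78)])
READ c @v6: history=[(6, 6)] -> pick v6 -> 6
v9: WRITE b=63  (b history now [(1, 14), (5, 85), (8, 78), (9, 63)])
READ d @v6: history=[(2, 11), (3, 78), (4, 42)] -> pick v4 -> 42
v10: WRITE c=56  (c history now [(6, 6), (10, 56)])
v11: WRITE c=32  (c history now [(6, 6), (10, 56), (11, 32)])
READ b @v1: history=[(1, 14), (5, 85), (8, 78), (9, 63)] -> pick v1 -> 14
v12: WRITE d=79  (d history now [(2, 11), (3, 78), (4, 42), (12, 79)])
v13: WRITE b=41  (b history now [(1, 14), (5, 85), (8, 78), (9, 63), (13, 41)])
v14: WRITE d=91  (d history now [(2, 11), (3, 78), (4, 42), (12, 79), (14, 91)])
v15: WRITE c=87  (c history now [(6, 6), (10, 56), (11, 32), (15, 87)])
READ a @v13: history=[(7, 77)] -> pick v7 -> 77
v16: WRITE d=54  (d history now [(2, 11), (3, 78), (4, 42), (12, 79), (14, 91), (16, 54)])
READ b @v1: history=[(1, 14), (5, 85), (8, 78), (9, 63), (13, 41)] -> pick v1 -> 14
v17: WRITE b=62  (b history now [(1, 14), (5, 85), (8, 78), (9, 63), (13, 41), (17, 62)])
v18: WRITE c=81  (c history now [(6, 6), (10, 56), (11, 32), (15, 87), (18, 81)])
v19: WRITE a=16  (a history now [(7, 77), (19, 16)])
v20: WRITE a=19  (a history now [(7, 77), (19, 16), (20, 19)])
v21: WRITE a=52  (a history now [(7, 77), (19, 16), (20, 19), (21, 52)])
v22: WRITE b=7  (b history now [(1, 14), (5, 85), (8, 78), (9, 63), (13, 41), (17, 62), (22, 7)])
v23: WRITE d=33  (d history now [(2, 11), (3, 78), (4, 42), (12, 79), (14, 91), (16, 54), (23, 33)])
v24: WRITE c=83  (c history now [(6, 6), (10, 56), (11, 32), (15, 87), (18, 81), (24, 83)])
v25: WRITE d=33  (d history now [(2, 11), (3, 78), (4, 42), (12, 79), (14, 91), (16, 54), (23, 33), (25, 33)])
v26: WRITE c=74  (c history now [(6, 6), (10, 56), (11, 32), (15, 87), (18, 81), (24, 83), (26, 74)])
v27: WRITE a=38  (a history now [(7, 77), (19, 16), (20, 19), (21, 52), (27, 38)])
v28: WRITE b=13  (b history now [(1, 14), (5, 85), (8, 78), (9, 63), (13, 41), (17, 62), (22, 7), (28, 13)])
v29: WRITE b=94  (b history now [(1, 14), (5, 85), (8, 78), (9, 63), (13, 41), (17, 62), (22, 7), (28, 13), (29, 94)])
READ c @v2: history=[(6, 6), (10, 56), (11, 32), (15, 87), (18, 81), (24, 83), (26, 74)] -> no version <= 2 -> NONE
v30: WRITE d=69  (d history now [(2, 11), (3, 78), (4, 42), (12, 79), (14, 91), (16, 54), (23, 33), (25, 33), (30, 69)])

Answer: 6
42
14
77
14
NONE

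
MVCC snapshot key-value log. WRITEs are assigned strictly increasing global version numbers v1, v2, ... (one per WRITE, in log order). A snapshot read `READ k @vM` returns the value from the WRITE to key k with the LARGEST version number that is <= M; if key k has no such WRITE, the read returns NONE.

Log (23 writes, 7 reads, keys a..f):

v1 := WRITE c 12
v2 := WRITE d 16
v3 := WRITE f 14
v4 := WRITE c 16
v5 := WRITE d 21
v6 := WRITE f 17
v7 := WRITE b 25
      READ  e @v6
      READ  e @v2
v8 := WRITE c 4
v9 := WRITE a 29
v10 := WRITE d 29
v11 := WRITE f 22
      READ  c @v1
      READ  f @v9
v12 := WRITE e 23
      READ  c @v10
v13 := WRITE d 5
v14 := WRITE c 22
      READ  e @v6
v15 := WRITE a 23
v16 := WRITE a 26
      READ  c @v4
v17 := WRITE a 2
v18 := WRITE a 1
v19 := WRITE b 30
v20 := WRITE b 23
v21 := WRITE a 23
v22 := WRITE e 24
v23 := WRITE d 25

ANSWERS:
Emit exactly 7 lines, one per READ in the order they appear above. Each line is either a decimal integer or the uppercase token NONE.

Answer: NONE
NONE
12
17
4
NONE
16

Derivation:
v1: WRITE c=12  (c history now [(1, 12)])
v2: WRITE d=16  (d history now [(2, 16)])
v3: WRITE f=14  (f history now [(3, 14)])
v4: WRITE c=16  (c history now [(1, 12), (4, 16)])
v5: WRITE d=21  (d history now [(2, 16), (5, 21)])
v6: WRITE f=17  (f history now [(3, 14), (6, 17)])
v7: WRITE b=25  (b history now [(7, 25)])
READ e @v6: history=[] -> no version <= 6 -> NONE
READ e @v2: history=[] -> no version <= 2 -> NONE
v8: WRITE c=4  (c history now [(1, 12), (4, 16), (8, 4)])
v9: WRITE a=29  (a history now [(9, 29)])
v10: WRITE d=29  (d history now [(2, 16), (5, 21), (10, 29)])
v11: WRITE f=22  (f history now [(3, 14), (6, 17), (11, 22)])
READ c @v1: history=[(1, 12), (4, 16), (8, 4)] -> pick v1 -> 12
READ f @v9: history=[(3, 14), (6, 17), (11, 22)] -> pick v6 -> 17
v12: WRITE e=23  (e history now [(12, 23)])
READ c @v10: history=[(1, 12), (4, 16), (8, 4)] -> pick v8 -> 4
v13: WRITE d=5  (d history now [(2, 16), (5, 21), (10, 29), (13, 5)])
v14: WRITE c=22  (c history now [(1, 12), (4, 16), (8, 4), (14, 22)])
READ e @v6: history=[(12, 23)] -> no version <= 6 -> NONE
v15: WRITE a=23  (a history now [(9, 29), (15, 23)])
v16: WRITE a=26  (a history now [(9, 29), (15, 23), (16, 26)])
READ c @v4: history=[(1, 12), (4, 16), (8, 4), (14, 22)] -> pick v4 -> 16
v17: WRITE a=2  (a history now [(9, 29), (15, 23), (16, 26), (17, 2)])
v18: WRITE a=1  (a history now [(9, 29), (15, 23), (16, 26), (17, 2), (18, 1)])
v19: WRITE b=30  (b history now [(7, 25), (19, 30)])
v20: WRITE b=23  (b history now [(7, 25), (19, 30), (20, 23)])
v21: WRITE a=23  (a history now [(9, 29), (15, 23), (16, 26), (17, 2), (18, 1), (21, 23)])
v22: WRITE e=24  (e history now [(12, 23), (22, 24)])
v23: WRITE d=25  (d history now [(2, 16), (5, 21), (10, 29), (13, 5), (23, 25)])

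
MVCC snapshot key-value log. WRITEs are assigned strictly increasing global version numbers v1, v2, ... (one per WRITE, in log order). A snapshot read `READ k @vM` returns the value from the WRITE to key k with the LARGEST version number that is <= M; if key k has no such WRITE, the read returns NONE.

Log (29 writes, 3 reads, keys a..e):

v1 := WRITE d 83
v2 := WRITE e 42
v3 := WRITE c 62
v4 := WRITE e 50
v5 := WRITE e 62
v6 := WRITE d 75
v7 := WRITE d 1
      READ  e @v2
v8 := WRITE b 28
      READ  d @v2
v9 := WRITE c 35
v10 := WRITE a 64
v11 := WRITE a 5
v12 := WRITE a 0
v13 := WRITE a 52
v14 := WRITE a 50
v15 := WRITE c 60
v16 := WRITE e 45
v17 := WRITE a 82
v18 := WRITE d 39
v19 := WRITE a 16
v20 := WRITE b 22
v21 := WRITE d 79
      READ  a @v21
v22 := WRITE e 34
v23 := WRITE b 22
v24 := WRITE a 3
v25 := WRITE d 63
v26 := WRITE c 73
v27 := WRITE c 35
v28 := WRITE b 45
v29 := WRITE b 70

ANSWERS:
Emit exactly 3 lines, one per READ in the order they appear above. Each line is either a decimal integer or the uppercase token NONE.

v1: WRITE d=83  (d history now [(1, 83)])
v2: WRITE e=42  (e history now [(2, 42)])
v3: WRITE c=62  (c history now [(3, 62)])
v4: WRITE e=50  (e history now [(2, 42), (4, 50)])
v5: WRITE e=62  (e history now [(2, 42), (4, 50), (5, 62)])
v6: WRITE d=75  (d history now [(1, 83), (6, 75)])
v7: WRITE d=1  (d history now [(1, 83), (6, 75), (7, 1)])
READ e @v2: history=[(2, 42), (4, 50), (5, 62)] -> pick v2 -> 42
v8: WRITE b=28  (b history now [(8, 28)])
READ d @v2: history=[(1, 83), (6, 75), (7, 1)] -> pick v1 -> 83
v9: WRITE c=35  (c history now [(3, 62), (9, 35)])
v10: WRITE a=64  (a history now [(10, 64)])
v11: WRITE a=5  (a history now [(10, 64), (11, 5)])
v12: WRITE a=0  (a history now [(10, 64), (11, 5), (12, 0)])
v13: WRITE a=52  (a history now [(10, 64), (11, 5), (12, 0), (13, 52)])
v14: WRITE a=50  (a history now [(10, 64), (11, 5), (12, 0), (13, 52), (14, 50)])
v15: WRITE c=60  (c history now [(3, 62), (9, 35), (15, 60)])
v16: WRITE e=45  (e history now [(2, 42), (4, 50), (5, 62), (16, 45)])
v17: WRITE a=82  (a history now [(10, 64), (11, 5), (12, 0), (13, 52), (14, 50), (17, 82)])
v18: WRITE d=39  (d history now [(1, 83), (6, 75), (7, 1), (18, 39)])
v19: WRITE a=16  (a history now [(10, 64), (11, 5), (12, 0), (13, 52), (14, 50), (17, 82), (19, 16)])
v20: WRITE b=22  (b history now [(8, 28), (20, 22)])
v21: WRITE d=79  (d history now [(1, 83), (6, 75), (7, 1), (18, 39), (21, 79)])
READ a @v21: history=[(10, 64), (11, 5), (12, 0), (13, 52), (14, 50), (17, 82), (19, 16)] -> pick v19 -> 16
v22: WRITE e=34  (e history now [(2, 42), (4, 50), (5, 62), (16, 45), (22, 34)])
v23: WRITE b=22  (b history now [(8, 28), (20, 22), (23, 22)])
v24: WRITE a=3  (a history now [(10, 64), (11, 5), (12, 0), (13, 52), (14, 50), (17, 82), (19, 16), (24, 3)])
v25: WRITE d=63  (d history now [(1, 83), (6, 75), (7, 1), (18, 39), (21, 79), (25, 63)])
v26: WRITE c=73  (c history now [(3, 62), (9, 35), (15, 60), (26, 73)])
v27: WRITE c=35  (c history now [(3, 62), (9, 35), (15, 60), (26, 73), (27, 35)])
v28: WRITE b=45  (b history now [(8, 28), (20, 22), (23, 22), (28, 45)])
v29: WRITE b=70  (b history now [(8, 28), (20, 22), (23, 22), (28, 45), (29, 70)])

Answer: 42
83
16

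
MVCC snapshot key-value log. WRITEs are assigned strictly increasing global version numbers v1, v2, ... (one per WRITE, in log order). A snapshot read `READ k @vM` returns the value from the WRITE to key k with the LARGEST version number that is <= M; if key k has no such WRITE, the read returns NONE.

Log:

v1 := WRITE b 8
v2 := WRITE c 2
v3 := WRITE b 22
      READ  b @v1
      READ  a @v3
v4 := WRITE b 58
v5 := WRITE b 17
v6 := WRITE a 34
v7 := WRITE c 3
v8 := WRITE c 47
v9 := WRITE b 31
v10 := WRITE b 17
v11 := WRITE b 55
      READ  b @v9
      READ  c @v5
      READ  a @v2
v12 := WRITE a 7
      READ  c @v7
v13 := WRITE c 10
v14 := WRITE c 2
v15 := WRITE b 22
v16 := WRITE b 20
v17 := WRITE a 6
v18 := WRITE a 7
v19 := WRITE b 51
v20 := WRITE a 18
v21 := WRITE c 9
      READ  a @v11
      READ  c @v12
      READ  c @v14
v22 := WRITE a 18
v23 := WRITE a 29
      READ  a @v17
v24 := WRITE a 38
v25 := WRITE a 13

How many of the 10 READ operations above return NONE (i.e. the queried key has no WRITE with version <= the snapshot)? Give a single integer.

Answer: 2

Derivation:
v1: WRITE b=8  (b history now [(1, 8)])
v2: WRITE c=2  (c history now [(2, 2)])
v3: WRITE b=22  (b history now [(1, 8), (3, 22)])
READ b @v1: history=[(1, 8), (3, 22)] -> pick v1 -> 8
READ a @v3: history=[] -> no version <= 3 -> NONE
v4: WRITE b=58  (b history now [(1, 8), (3, 22), (4, 58)])
v5: WRITE b=17  (b history now [(1, 8), (3, 22), (4, 58), (5, 17)])
v6: WRITE a=34  (a history now [(6, 34)])
v7: WRITE c=3  (c history now [(2, 2), (7, 3)])
v8: WRITE c=47  (c history now [(2, 2), (7, 3), (8, 47)])
v9: WRITE b=31  (b history now [(1, 8), (3, 22), (4, 58), (5, 17), (9, 31)])
v10: WRITE b=17  (b history now [(1, 8), (3, 22), (4, 58), (5, 17), (9, 31), (10, 17)])
v11: WRITE b=55  (b history now [(1, 8), (3, 22), (4, 58), (5, 17), (9, 31), (10, 17), (11, 55)])
READ b @v9: history=[(1, 8), (3, 22), (4, 58), (5, 17), (9, 31), (10, 17), (11, 55)] -> pick v9 -> 31
READ c @v5: history=[(2, 2), (7, 3), (8, 47)] -> pick v2 -> 2
READ a @v2: history=[(6, 34)] -> no version <= 2 -> NONE
v12: WRITE a=7  (a history now [(6, 34), (12, 7)])
READ c @v7: history=[(2, 2), (7, 3), (8, 47)] -> pick v7 -> 3
v13: WRITE c=10  (c history now [(2, 2), (7, 3), (8, 47), (13, 10)])
v14: WRITE c=2  (c history now [(2, 2), (7, 3), (8, 47), (13, 10), (14, 2)])
v15: WRITE b=22  (b history now [(1, 8), (3, 22), (4, 58), (5, 17), (9, 31), (10, 17), (11, 55), (15, 22)])
v16: WRITE b=20  (b history now [(1, 8), (3, 22), (4, 58), (5, 17), (9, 31), (10, 17), (11, 55), (15, 22), (16, 20)])
v17: WRITE a=6  (a history now [(6, 34), (12, 7), (17, 6)])
v18: WRITE a=7  (a history now [(6, 34), (12, 7), (17, 6), (18, 7)])
v19: WRITE b=51  (b history now [(1, 8), (3, 22), (4, 58), (5, 17), (9, 31), (10, 17), (11, 55), (15, 22), (16, 20), (19, 51)])
v20: WRITE a=18  (a history now [(6, 34), (12, 7), (17, 6), (18, 7), (20, 18)])
v21: WRITE c=9  (c history now [(2, 2), (7, 3), (8, 47), (13, 10), (14, 2), (21, 9)])
READ a @v11: history=[(6, 34), (12, 7), (17, 6), (18, 7), (20, 18)] -> pick v6 -> 34
READ c @v12: history=[(2, 2), (7, 3), (8, 47), (13, 10), (14, 2), (21, 9)] -> pick v8 -> 47
READ c @v14: history=[(2, 2), (7, 3), (8, 47), (13, 10), (14, 2), (21, 9)] -> pick v14 -> 2
v22: WRITE a=18  (a history now [(6, 34), (12, 7), (17, 6), (18, 7), (20, 18), (22, 18)])
v23: WRITE a=29  (a history now [(6, 34), (12, 7), (17, 6), (18, 7), (20, 18), (22, 18), (23, 29)])
READ a @v17: history=[(6, 34), (12, 7), (17, 6), (18, 7), (20, 18), (22, 18), (23, 29)] -> pick v17 -> 6
v24: WRITE a=38  (a history now [(6, 34), (12, 7), (17, 6), (18, 7), (20, 18), (22, 18), (23, 29), (24, 38)])
v25: WRITE a=13  (a history now [(6, 34), (12, 7), (17, 6), (18, 7), (20, 18), (22, 18), (23, 29), (24, 38), (25, 13)])
Read results in order: ['8', 'NONE', '31', '2', 'NONE', '3', '34', '47', '2', '6']
NONE count = 2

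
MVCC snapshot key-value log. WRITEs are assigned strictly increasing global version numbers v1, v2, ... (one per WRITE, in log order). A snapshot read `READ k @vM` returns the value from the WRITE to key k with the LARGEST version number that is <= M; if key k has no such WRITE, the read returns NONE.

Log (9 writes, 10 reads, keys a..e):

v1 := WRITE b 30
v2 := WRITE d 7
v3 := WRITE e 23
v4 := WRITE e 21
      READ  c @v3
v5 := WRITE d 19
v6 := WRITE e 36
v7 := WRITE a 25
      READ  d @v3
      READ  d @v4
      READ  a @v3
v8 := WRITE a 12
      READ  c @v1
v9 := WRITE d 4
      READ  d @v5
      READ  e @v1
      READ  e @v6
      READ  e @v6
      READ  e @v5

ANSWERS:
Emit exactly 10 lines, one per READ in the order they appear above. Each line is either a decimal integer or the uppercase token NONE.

Answer: NONE
7
7
NONE
NONE
19
NONE
36
36
21

Derivation:
v1: WRITE b=30  (b history now [(1, 30)])
v2: WRITE d=7  (d history now [(2, 7)])
v3: WRITE e=23  (e history now [(3, 23)])
v4: WRITE e=21  (e history now [(3, 23), (4, 21)])
READ c @v3: history=[] -> no version <= 3 -> NONE
v5: WRITE d=19  (d history now [(2, 7), (5, 19)])
v6: WRITE e=36  (e history now [(3, 23), (4, 21), (6, 36)])
v7: WRITE a=25  (a history now [(7, 25)])
READ d @v3: history=[(2, 7), (5, 19)] -> pick v2 -> 7
READ d @v4: history=[(2, 7), (5, 19)] -> pick v2 -> 7
READ a @v3: history=[(7, 25)] -> no version <= 3 -> NONE
v8: WRITE a=12  (a history now [(7, 25), (8, 12)])
READ c @v1: history=[] -> no version <= 1 -> NONE
v9: WRITE d=4  (d history now [(2, 7), (5, 19), (9, 4)])
READ d @v5: history=[(2, 7), (5, 19), (9, 4)] -> pick v5 -> 19
READ e @v1: history=[(3, 23), (4, 21), (6, 36)] -> no version <= 1 -> NONE
READ e @v6: history=[(3, 23), (4, 21), (6, 36)] -> pick v6 -> 36
READ e @v6: history=[(3, 23), (4, 21), (6, 36)] -> pick v6 -> 36
READ e @v5: history=[(3, 23), (4, 21), (6, 36)] -> pick v4 -> 21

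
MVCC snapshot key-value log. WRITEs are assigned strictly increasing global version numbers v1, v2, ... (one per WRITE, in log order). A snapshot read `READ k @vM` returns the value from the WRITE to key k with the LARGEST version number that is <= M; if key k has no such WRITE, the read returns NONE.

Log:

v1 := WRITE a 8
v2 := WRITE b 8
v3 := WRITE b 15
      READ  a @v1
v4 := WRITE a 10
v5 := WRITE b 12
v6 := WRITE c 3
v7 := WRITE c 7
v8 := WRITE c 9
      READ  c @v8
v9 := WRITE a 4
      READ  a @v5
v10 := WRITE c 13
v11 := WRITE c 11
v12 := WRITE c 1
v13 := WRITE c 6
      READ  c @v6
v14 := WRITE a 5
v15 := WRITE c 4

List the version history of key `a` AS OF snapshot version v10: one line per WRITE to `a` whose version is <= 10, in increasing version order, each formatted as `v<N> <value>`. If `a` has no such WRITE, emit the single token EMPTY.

Scan writes for key=a with version <= 10:
  v1 WRITE a 8 -> keep
  v2 WRITE b 8 -> skip
  v3 WRITE b 15 -> skip
  v4 WRITE a 10 -> keep
  v5 WRITE b 12 -> skip
  v6 WRITE c 3 -> skip
  v7 WRITE c 7 -> skip
  v8 WRITE c 9 -> skip
  v9 WRITE a 4 -> keep
  v10 WRITE c 13 -> skip
  v11 WRITE c 11 -> skip
  v12 WRITE c 1 -> skip
  v13 WRITE c 6 -> skip
  v14 WRITE a 5 -> drop (> snap)
  v15 WRITE c 4 -> skip
Collected: [(1, 8), (4, 10), (9, 4)]

Answer: v1 8
v4 10
v9 4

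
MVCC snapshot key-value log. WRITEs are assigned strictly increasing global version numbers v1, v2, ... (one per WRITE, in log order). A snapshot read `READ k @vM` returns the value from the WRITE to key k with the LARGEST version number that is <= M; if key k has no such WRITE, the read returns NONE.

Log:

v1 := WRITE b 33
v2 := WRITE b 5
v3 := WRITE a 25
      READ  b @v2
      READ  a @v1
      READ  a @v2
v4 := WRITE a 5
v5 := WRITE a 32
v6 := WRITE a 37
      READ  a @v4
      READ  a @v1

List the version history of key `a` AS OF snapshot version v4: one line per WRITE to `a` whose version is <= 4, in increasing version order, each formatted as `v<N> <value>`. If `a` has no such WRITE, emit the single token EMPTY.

Scan writes for key=a with version <= 4:
  v1 WRITE b 33 -> skip
  v2 WRITE b 5 -> skip
  v3 WRITE a 25 -> keep
  v4 WRITE a 5 -> keep
  v5 WRITE a 32 -> drop (> snap)
  v6 WRITE a 37 -> drop (> snap)
Collected: [(3, 25), (4, 5)]

Answer: v3 25
v4 5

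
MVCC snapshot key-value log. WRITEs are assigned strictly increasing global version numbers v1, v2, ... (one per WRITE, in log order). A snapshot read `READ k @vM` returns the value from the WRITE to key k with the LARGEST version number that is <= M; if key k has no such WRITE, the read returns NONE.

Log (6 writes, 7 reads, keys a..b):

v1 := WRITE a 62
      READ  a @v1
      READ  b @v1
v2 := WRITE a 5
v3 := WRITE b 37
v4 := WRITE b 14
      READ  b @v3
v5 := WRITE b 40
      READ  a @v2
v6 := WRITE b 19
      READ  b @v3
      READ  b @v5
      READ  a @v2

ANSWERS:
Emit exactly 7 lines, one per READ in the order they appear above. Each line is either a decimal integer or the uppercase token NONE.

v1: WRITE a=62  (a history now [(1, 62)])
READ a @v1: history=[(1, 62)] -> pick v1 -> 62
READ b @v1: history=[] -> no version <= 1 -> NONE
v2: WRITE a=5  (a history now [(1, 62), (2, 5)])
v3: WRITE b=37  (b history now [(3, 37)])
v4: WRITE b=14  (b history now [(3, 37), (4, 14)])
READ b @v3: history=[(3, 37), (4, 14)] -> pick v3 -> 37
v5: WRITE b=40  (b history now [(3, 37), (4, 14), (5, 40)])
READ a @v2: history=[(1, 62), (2, 5)] -> pick v2 -> 5
v6: WRITE b=19  (b history now [(3, 37), (4, 14), (5, 40), (6, 19)])
READ b @v3: history=[(3, 37), (4, 14), (5, 40), (6, 19)] -> pick v3 -> 37
READ b @v5: history=[(3, 37), (4, 14), (5, 40), (6, 19)] -> pick v5 -> 40
READ a @v2: history=[(1, 62), (2, 5)] -> pick v2 -> 5

Answer: 62
NONE
37
5
37
40
5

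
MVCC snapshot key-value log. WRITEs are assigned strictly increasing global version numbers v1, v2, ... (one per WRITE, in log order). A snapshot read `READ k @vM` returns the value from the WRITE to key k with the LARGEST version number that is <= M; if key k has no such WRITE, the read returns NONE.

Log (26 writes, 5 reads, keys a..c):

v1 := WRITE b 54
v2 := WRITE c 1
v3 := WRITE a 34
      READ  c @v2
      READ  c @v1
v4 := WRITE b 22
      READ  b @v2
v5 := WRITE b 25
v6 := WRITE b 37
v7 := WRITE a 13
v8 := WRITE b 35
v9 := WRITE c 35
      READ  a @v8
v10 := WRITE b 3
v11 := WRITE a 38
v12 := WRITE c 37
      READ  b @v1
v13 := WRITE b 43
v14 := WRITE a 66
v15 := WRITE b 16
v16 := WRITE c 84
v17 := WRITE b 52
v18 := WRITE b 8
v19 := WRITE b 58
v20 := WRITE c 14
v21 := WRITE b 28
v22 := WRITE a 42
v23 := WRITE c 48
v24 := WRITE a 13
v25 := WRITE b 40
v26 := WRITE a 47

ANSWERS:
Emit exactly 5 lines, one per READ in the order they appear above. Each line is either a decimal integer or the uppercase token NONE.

Answer: 1
NONE
54
13
54

Derivation:
v1: WRITE b=54  (b history now [(1, 54)])
v2: WRITE c=1  (c history now [(2, 1)])
v3: WRITE a=34  (a history now [(3, 34)])
READ c @v2: history=[(2, 1)] -> pick v2 -> 1
READ c @v1: history=[(2, 1)] -> no version <= 1 -> NONE
v4: WRITE b=22  (b history now [(1, 54), (4, 22)])
READ b @v2: history=[(1, 54), (4, 22)] -> pick v1 -> 54
v5: WRITE b=25  (b history now [(1, 54), (4, 22), (5, 25)])
v6: WRITE b=37  (b history now [(1, 54), (4, 22), (5, 25), (6, 37)])
v7: WRITE a=13  (a history now [(3, 34), (7, 13)])
v8: WRITE b=35  (b history now [(1, 54), (4, 22), (5, 25), (6, 37), (8, 35)])
v9: WRITE c=35  (c history now [(2, 1), (9, 35)])
READ a @v8: history=[(3, 34), (7, 13)] -> pick v7 -> 13
v10: WRITE b=3  (b history now [(1, 54), (4, 22), (5, 25), (6, 37), (8, 35), (10, 3)])
v11: WRITE a=38  (a history now [(3, 34), (7, 13), (11, 38)])
v12: WRITE c=37  (c history now [(2, 1), (9, 35), (12, 37)])
READ b @v1: history=[(1, 54), (4, 22), (5, 25), (6, 37), (8, 35), (10, 3)] -> pick v1 -> 54
v13: WRITE b=43  (b history now [(1, 54), (4, 22), (5, 25), (6, 37), (8, 35), (10, 3), (13, 43)])
v14: WRITE a=66  (a history now [(3, 34), (7, 13), (11, 38), (14, 66)])
v15: WRITE b=16  (b history now [(1, 54), (4, 22), (5, 25), (6, 37), (8, 35), (10, 3), (13, 43), (15, 16)])
v16: WRITE c=84  (c history now [(2, 1), (9, 35), (12, 37), (16, 84)])
v17: WRITE b=52  (b history now [(1, 54), (4, 22), (5, 25), (6, 37), (8, 35), (10, 3), (13, 43), (15, 16), (17, 52)])
v18: WRITE b=8  (b history now [(1, 54), (4, 22), (5, 25), (6, 37), (8, 35), (10, 3), (13, 43), (15, 16), (17, 52), (18, 8)])
v19: WRITE b=58  (b history now [(1, 54), (4, 22), (5, 25), (6, 37), (8, 35), (10, 3), (13, 43), (15, 16), (17, 52), (18, 8), (19, 58)])
v20: WRITE c=14  (c history now [(2, 1), (9, 35), (12, 37), (16, 84), (20, 14)])
v21: WRITE b=28  (b history now [(1, 54), (4, 22), (5, 25), (6, 37), (8, 35), (10, 3), (13, 43), (15, 16), (17, 52), (18, 8), (19, 58), (21, 28)])
v22: WRITE a=42  (a history now [(3, 34), (7, 13), (11, 38), (14, 66), (22, 42)])
v23: WRITE c=48  (c history now [(2, 1), (9, 35), (12, 37), (16, 84), (20, 14), (23, 48)])
v24: WRITE a=13  (a history now [(3, 34), (7, 13), (11, 38), (14, 66), (22, 42), (24, 13)])
v25: WRITE b=40  (b history now [(1, 54), (4, 22), (5, 25), (6, 37), (8, 35), (10, 3), (13, 43), (15, 16), (17, 52), (18, 8), (19, 58), (21, 28), (25, 40)])
v26: WRITE a=47  (a history now [(3, 34), (7, 13), (11, 38), (14, 66), (22, 42), (24, 13), (26, 47)])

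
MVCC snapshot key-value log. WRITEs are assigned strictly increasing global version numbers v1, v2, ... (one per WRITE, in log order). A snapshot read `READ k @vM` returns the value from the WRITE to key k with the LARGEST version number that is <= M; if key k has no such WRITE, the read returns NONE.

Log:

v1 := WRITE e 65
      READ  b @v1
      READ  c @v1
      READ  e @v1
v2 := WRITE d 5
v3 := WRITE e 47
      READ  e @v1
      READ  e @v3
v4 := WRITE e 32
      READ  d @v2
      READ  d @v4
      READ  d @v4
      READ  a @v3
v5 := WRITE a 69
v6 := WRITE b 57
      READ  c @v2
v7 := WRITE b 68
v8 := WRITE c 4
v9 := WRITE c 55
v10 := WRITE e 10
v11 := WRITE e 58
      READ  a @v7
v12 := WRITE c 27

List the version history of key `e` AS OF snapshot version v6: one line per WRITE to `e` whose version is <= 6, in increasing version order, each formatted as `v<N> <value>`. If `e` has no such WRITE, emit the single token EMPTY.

Answer: v1 65
v3 47
v4 32

Derivation:
Scan writes for key=e with version <= 6:
  v1 WRITE e 65 -> keep
  v2 WRITE d 5 -> skip
  v3 WRITE e 47 -> keep
  v4 WRITE e 32 -> keep
  v5 WRITE a 69 -> skip
  v6 WRITE b 57 -> skip
  v7 WRITE b 68 -> skip
  v8 WRITE c 4 -> skip
  v9 WRITE c 55 -> skip
  v10 WRITE e 10 -> drop (> snap)
  v11 WRITE e 58 -> drop (> snap)
  v12 WRITE c 27 -> skip
Collected: [(1, 65), (3, 47), (4, 32)]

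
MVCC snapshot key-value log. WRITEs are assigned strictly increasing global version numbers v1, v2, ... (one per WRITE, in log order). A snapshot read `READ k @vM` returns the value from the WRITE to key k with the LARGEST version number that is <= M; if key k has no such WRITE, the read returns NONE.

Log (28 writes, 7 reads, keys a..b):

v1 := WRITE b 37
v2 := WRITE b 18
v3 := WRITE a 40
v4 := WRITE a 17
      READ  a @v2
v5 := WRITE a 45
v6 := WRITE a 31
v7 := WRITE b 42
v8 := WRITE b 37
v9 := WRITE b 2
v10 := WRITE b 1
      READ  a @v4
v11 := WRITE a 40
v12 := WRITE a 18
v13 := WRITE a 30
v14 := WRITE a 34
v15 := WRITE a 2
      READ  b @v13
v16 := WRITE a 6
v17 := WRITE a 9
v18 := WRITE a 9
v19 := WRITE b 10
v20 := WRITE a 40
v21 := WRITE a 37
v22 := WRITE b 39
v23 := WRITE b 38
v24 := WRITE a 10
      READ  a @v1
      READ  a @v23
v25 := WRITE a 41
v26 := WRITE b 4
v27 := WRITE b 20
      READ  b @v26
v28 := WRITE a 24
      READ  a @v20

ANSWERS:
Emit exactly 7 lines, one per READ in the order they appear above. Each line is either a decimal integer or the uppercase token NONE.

v1: WRITE b=37  (b history now [(1, 37)])
v2: WRITE b=18  (b history now [(1, 37), (2, 18)])
v3: WRITE a=40  (a history now [(3, 40)])
v4: WRITE a=17  (a history now [(3, 40), (4, 17)])
READ a @v2: history=[(3, 40), (4, 17)] -> no version <= 2 -> NONE
v5: WRITE a=45  (a history now [(3, 40), (4, 17), (5, 45)])
v6: WRITE a=31  (a history now [(3, 40), (4, 17), (5, 45), (6, 31)])
v7: WRITE b=42  (b history now [(1, 37), (2, 18), (7, 42)])
v8: WRITE b=37  (b history now [(1, 37), (2, 18), (7, 42), (8, 37)])
v9: WRITE b=2  (b history now [(1, 37), (2, 18), (7, 42), (8, 37), (9, 2)])
v10: WRITE b=1  (b history now [(1, 37), (2, 18), (7, 42), (8, 37), (9, 2), (10, 1)])
READ a @v4: history=[(3, 40), (4, 17), (5, 45), (6, 31)] -> pick v4 -> 17
v11: WRITE a=40  (a history now [(3, 40), (4, 17), (5, 45), (6, 31), (11, 40)])
v12: WRITE a=18  (a history now [(3, 40), (4, 17), (5, 45), (6, 31), (11, 40), (12, 18)])
v13: WRITE a=30  (a history now [(3, 40), (4, 17), (5, 45), (6, 31), (11, 40), (12, 18), (13, 30)])
v14: WRITE a=34  (a history now [(3, 40), (4, 17), (5, 45), (6, 31), (11, 40), (12, 18), (13, 30), (14, 34)])
v15: WRITE a=2  (a history now [(3, 40), (4, 17), (5, 45), (6, 31), (11, 40), (12, 18), (13, 30), (14, 34), (15, 2)])
READ b @v13: history=[(1, 37), (2, 18), (7, 42), (8, 37), (9, 2), (10, 1)] -> pick v10 -> 1
v16: WRITE a=6  (a history now [(3, 40), (4, 17), (5, 45), (6, 31), (11, 40), (12, 18), (13, 30), (14, 34), (15, 2), (16, 6)])
v17: WRITE a=9  (a history now [(3, 40), (4, 17), (5, 45), (6, 31), (11, 40), (12, 18), (13, 30), (14, 34), (15, 2), (16, 6), (17, 9)])
v18: WRITE a=9  (a history now [(3, 40), (4, 17), (5, 45), (6, 31), (11, 40), (12, 18), (13, 30), (14, 34), (15, 2), (16, 6), (17, 9), (18, 9)])
v19: WRITE b=10  (b history now [(1, 37), (2, 18), (7, 42), (8, 37), (9, 2), (10, 1), (19, 10)])
v20: WRITE a=40  (a history now [(3, 40), (4, 17), (5, 45), (6, 31), (11, 40), (12, 18), (13, 30), (14, 34), (15, 2), (16, 6), (17, 9), (18, 9), (20, 40)])
v21: WRITE a=37  (a history now [(3, 40), (4, 17), (5, 45), (6, 31), (11, 40), (12, 18), (13, 30), (14, 34), (15, 2), (16, 6), (17, 9), (18, 9), (20, 40), (21, 37)])
v22: WRITE b=39  (b history now [(1, 37), (2, 18), (7, 42), (8, 37), (9, 2), (10, 1), (19, 10), (22, 39)])
v23: WRITE b=38  (b history now [(1, 37), (2, 18), (7, 42), (8, 37), (9, 2), (10, 1), (19, 10), (22, 39), (23, 38)])
v24: WRITE a=10  (a history now [(3, 40), (4, 17), (5, 45), (6, 31), (11, 40), (12, 18), (13, 30), (14, 34), (15, 2), (16, 6), (17, 9), (18, 9), (20, 40), (21, 37), (24, 10)])
READ a @v1: history=[(3, 40), (4, 17), (5, 45), (6, 31), (11, 40), (12, 18), (13, 30), (14, 34), (15, 2), (16, 6), (17, 9), (18, 9), (20, 40), (21, 37), (24, 10)] -> no version <= 1 -> NONE
READ a @v23: history=[(3, 40), (4, 17), (5, 45), (6, 31), (11, 40), (12, 18), (13, 30), (14, 34), (15, 2), (16, 6), (17, 9), (18, 9), (20, 40), (21, 37), (24, 10)] -> pick v21 -> 37
v25: WRITE a=41  (a history now [(3, 40), (4, 17), (5, 45), (6, 31), (11, 40), (12, 18), (13, 30), (14, 34), (15, 2), (16, 6), (17, 9), (18, 9), (20, 40), (21, 37), (24, 10), (25, 41)])
v26: WRITE b=4  (b history now [(1, 37), (2, 18), (7, 42), (8, 37), (9, 2), (10, 1), (19, 10), (22, 39), (23, 38), (26, 4)])
v27: WRITE b=20  (b history now [(1, 37), (2, 18), (7, 42), (8, 37), (9, 2), (10, 1), (19, 10), (22, 39), (23, 38), (26, 4), (27, 20)])
READ b @v26: history=[(1, 37), (2, 18), (7, 42), (8, 37), (9, 2), (10, 1), (19, 10), (22, 39), (23, 38), (26, 4), (27, 20)] -> pick v26 -> 4
v28: WRITE a=24  (a history now [(3, 40), (4, 17), (5, 45), (6, 31), (11, 40), (12, 18), (13, 30), (14, 34), (15, 2), (16, 6), (17, 9), (18, 9), (20, 40), (21, 37), (24, 10), (25, 41), (28, 24)])
READ a @v20: history=[(3, 40), (4, 17), (5, 45), (6, 31), (11, 40), (12, 18), (13, 30), (14, 34), (15, 2), (16, 6), (17, 9), (18, 9), (20, 40), (21, 37), (24, 10), (25, 41), (28, 24)] -> pick v20 -> 40

Answer: NONE
17
1
NONE
37
4
40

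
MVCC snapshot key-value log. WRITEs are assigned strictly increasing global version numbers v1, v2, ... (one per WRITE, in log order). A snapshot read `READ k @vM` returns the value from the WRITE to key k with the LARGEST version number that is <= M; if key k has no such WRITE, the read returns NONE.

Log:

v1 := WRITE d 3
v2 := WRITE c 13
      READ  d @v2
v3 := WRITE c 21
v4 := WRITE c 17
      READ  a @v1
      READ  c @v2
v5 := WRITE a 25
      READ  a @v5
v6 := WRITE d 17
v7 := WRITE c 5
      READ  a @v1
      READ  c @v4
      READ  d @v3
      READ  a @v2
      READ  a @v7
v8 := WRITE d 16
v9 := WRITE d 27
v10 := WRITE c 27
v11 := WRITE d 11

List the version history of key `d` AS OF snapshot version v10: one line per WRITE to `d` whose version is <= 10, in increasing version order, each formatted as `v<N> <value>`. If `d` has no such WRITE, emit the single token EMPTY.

Scan writes for key=d with version <= 10:
  v1 WRITE d 3 -> keep
  v2 WRITE c 13 -> skip
  v3 WRITE c 21 -> skip
  v4 WRITE c 17 -> skip
  v5 WRITE a 25 -> skip
  v6 WRITE d 17 -> keep
  v7 WRITE c 5 -> skip
  v8 WRITE d 16 -> keep
  v9 WRITE d 27 -> keep
  v10 WRITE c 27 -> skip
  v11 WRITE d 11 -> drop (> snap)
Collected: [(1, 3), (6, 17), (8, 16), (9, 27)]

Answer: v1 3
v6 17
v8 16
v9 27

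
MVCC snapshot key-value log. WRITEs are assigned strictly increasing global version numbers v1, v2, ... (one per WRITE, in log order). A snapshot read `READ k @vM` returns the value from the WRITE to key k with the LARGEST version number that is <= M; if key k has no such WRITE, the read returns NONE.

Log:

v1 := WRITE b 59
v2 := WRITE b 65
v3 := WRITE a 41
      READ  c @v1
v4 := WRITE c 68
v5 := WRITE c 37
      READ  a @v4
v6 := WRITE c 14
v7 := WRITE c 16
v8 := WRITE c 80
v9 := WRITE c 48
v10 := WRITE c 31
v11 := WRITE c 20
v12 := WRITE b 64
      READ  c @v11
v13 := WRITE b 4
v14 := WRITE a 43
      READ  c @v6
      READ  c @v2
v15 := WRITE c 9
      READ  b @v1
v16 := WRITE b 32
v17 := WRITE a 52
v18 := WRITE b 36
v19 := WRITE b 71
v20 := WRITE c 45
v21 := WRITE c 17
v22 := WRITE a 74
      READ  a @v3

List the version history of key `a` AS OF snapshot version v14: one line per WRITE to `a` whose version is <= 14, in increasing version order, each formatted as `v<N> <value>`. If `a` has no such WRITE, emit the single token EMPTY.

Answer: v3 41
v14 43

Derivation:
Scan writes for key=a with version <= 14:
  v1 WRITE b 59 -> skip
  v2 WRITE b 65 -> skip
  v3 WRITE a 41 -> keep
  v4 WRITE c 68 -> skip
  v5 WRITE c 37 -> skip
  v6 WRITE c 14 -> skip
  v7 WRITE c 16 -> skip
  v8 WRITE c 80 -> skip
  v9 WRITE c 48 -> skip
  v10 WRITE c 31 -> skip
  v11 WRITE c 20 -> skip
  v12 WRITE b 64 -> skip
  v13 WRITE b 4 -> skip
  v14 WRITE a 43 -> keep
  v15 WRITE c 9 -> skip
  v16 WRITE b 32 -> skip
  v17 WRITE a 52 -> drop (> snap)
  v18 WRITE b 36 -> skip
  v19 WRITE b 71 -> skip
  v20 WRITE c 45 -> skip
  v21 WRITE c 17 -> skip
  v22 WRITE a 74 -> drop (> snap)
Collected: [(3, 41), (14, 43)]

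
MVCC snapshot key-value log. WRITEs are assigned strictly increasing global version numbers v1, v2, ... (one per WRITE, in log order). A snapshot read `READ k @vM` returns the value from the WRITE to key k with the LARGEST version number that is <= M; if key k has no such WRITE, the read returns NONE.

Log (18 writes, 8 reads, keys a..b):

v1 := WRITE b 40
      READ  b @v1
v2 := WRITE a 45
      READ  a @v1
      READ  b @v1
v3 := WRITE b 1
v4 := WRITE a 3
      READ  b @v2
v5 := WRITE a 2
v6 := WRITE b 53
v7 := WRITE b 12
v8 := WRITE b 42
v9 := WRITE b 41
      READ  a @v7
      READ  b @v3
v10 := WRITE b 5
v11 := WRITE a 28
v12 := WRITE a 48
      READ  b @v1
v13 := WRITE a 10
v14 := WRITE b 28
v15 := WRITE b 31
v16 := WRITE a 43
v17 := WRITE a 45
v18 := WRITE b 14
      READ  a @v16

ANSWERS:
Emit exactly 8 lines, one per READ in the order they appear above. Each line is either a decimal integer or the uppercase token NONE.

Answer: 40
NONE
40
40
2
1
40
43

Derivation:
v1: WRITE b=40  (b history now [(1, 40)])
READ b @v1: history=[(1, 40)] -> pick v1 -> 40
v2: WRITE a=45  (a history now [(2, 45)])
READ a @v1: history=[(2, 45)] -> no version <= 1 -> NONE
READ b @v1: history=[(1, 40)] -> pick v1 -> 40
v3: WRITE b=1  (b history now [(1, 40), (3, 1)])
v4: WRITE a=3  (a history now [(2, 45), (4, 3)])
READ b @v2: history=[(1, 40), (3, 1)] -> pick v1 -> 40
v5: WRITE a=2  (a history now [(2, 45), (4, 3), (5, 2)])
v6: WRITE b=53  (b history now [(1, 40), (3, 1), (6, 53)])
v7: WRITE b=12  (b history now [(1, 40), (3, 1), (6, 53), (7, 12)])
v8: WRITE b=42  (b history now [(1, 40), (3, 1), (6, 53), (7, 12), (8, 42)])
v9: WRITE b=41  (b history now [(1, 40), (3, 1), (6, 53), (7, 12), (8, 42), (9, 41)])
READ a @v7: history=[(2, 45), (4, 3), (5, 2)] -> pick v5 -> 2
READ b @v3: history=[(1, 40), (3, 1), (6, 53), (7, 12), (8, 42), (9, 41)] -> pick v3 -> 1
v10: WRITE b=5  (b history now [(1, 40), (3, 1), (6, 53), (7, 12), (8, 42), (9, 41), (10, 5)])
v11: WRITE a=28  (a history now [(2, 45), (4, 3), (5, 2), (11, 28)])
v12: WRITE a=48  (a history now [(2, 45), (4, 3), (5, 2), (11, 28), (12, 48)])
READ b @v1: history=[(1, 40), (3, 1), (6, 53), (7, 12), (8, 42), (9, 41), (10, 5)] -> pick v1 -> 40
v13: WRITE a=10  (a history now [(2, 45), (4, 3), (5, 2), (11, 28), (12, 48), (13, 10)])
v14: WRITE b=28  (b history now [(1, 40), (3, 1), (6, 53), (7, 12), (8, 42), (9, 41), (10, 5), (14, 28)])
v15: WRITE b=31  (b history now [(1, 40), (3, 1), (6, 53), (7, 12), (8, 42), (9, 41), (10, 5), (14, 28), (15, 31)])
v16: WRITE a=43  (a history now [(2, 45), (4, 3), (5, 2), (11, 28), (12, 48), (13, 10), (16, 43)])
v17: WRITE a=45  (a history now [(2, 45), (4, 3), (5, 2), (11, 28), (12, 48), (13, 10), (16, 43), (17, 45)])
v18: WRITE b=14  (b history now [(1, 40), (3, 1), (6, 53), (7, 12), (8, 42), (9, 41), (10, 5), (14, 28), (15, 31), (18, 14)])
READ a @v16: history=[(2, 45), (4, 3), (5, 2), (11, 28), (12, 48), (13, 10), (16, 43), (17, 45)] -> pick v16 -> 43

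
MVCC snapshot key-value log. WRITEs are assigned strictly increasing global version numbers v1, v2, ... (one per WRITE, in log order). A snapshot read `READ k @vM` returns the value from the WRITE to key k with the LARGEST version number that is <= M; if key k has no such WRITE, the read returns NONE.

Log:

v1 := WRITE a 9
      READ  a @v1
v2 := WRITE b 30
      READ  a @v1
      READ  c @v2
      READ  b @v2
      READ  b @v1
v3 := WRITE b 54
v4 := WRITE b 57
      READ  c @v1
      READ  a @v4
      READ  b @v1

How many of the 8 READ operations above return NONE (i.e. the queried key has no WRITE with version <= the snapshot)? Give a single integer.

v1: WRITE a=9  (a history now [(1, 9)])
READ a @v1: history=[(1, 9)] -> pick v1 -> 9
v2: WRITE b=30  (b history now [(2, 30)])
READ a @v1: history=[(1, 9)] -> pick v1 -> 9
READ c @v2: history=[] -> no version <= 2 -> NONE
READ b @v2: history=[(2, 30)] -> pick v2 -> 30
READ b @v1: history=[(2, 30)] -> no version <= 1 -> NONE
v3: WRITE b=54  (b history now [(2, 30), (3, 54)])
v4: WRITE b=57  (b history now [(2, 30), (3, 54), (4, 57)])
READ c @v1: history=[] -> no version <= 1 -> NONE
READ a @v4: history=[(1, 9)] -> pick v1 -> 9
READ b @v1: history=[(2, 30), (3, 54), (4, 57)] -> no version <= 1 -> NONE
Read results in order: ['9', '9', 'NONE', '30', 'NONE', 'NONE', '9', 'NONE']
NONE count = 4

Answer: 4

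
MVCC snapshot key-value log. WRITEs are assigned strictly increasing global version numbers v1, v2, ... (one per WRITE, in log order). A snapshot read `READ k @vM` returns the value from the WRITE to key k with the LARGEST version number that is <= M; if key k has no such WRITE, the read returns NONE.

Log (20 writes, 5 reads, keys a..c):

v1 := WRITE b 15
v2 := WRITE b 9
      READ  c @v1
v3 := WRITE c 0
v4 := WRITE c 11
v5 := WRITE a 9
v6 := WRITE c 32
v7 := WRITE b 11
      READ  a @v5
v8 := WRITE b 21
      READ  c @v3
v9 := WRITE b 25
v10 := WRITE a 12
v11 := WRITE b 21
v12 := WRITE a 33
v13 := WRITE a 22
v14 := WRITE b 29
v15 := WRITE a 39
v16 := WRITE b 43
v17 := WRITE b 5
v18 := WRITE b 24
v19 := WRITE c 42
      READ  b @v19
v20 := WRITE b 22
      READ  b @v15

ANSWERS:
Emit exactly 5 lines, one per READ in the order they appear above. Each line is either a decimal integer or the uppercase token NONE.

v1: WRITE b=15  (b history now [(1, 15)])
v2: WRITE b=9  (b history now [(1, 15), (2, 9)])
READ c @v1: history=[] -> no version <= 1 -> NONE
v3: WRITE c=0  (c history now [(3, 0)])
v4: WRITE c=11  (c history now [(3, 0), (4, 11)])
v5: WRITE a=9  (a history now [(5, 9)])
v6: WRITE c=32  (c history now [(3, 0), (4, 11), (6, 32)])
v7: WRITE b=11  (b history now [(1, 15), (2, 9), (7, 11)])
READ a @v5: history=[(5, 9)] -> pick v5 -> 9
v8: WRITE b=21  (b history now [(1, 15), (2, 9), (7, 11), (8, 21)])
READ c @v3: history=[(3, 0), (4, 11), (6, 32)] -> pick v3 -> 0
v9: WRITE b=25  (b history now [(1, 15), (2, 9), (7, 11), (8, 21), (9, 25)])
v10: WRITE a=12  (a history now [(5, 9), (10, 12)])
v11: WRITE b=21  (b history now [(1, 15), (2, 9), (7, 11), (8, 21), (9, 25), (11, 21)])
v12: WRITE a=33  (a history now [(5, 9), (10, 12), (12, 33)])
v13: WRITE a=22  (a history now [(5, 9), (10, 12), (12, 33), (13, 22)])
v14: WRITE b=29  (b history now [(1, 15), (2, 9), (7, 11), (8, 21), (9, 25), (11, 21), (14, 29)])
v15: WRITE a=39  (a history now [(5, 9), (10, 12), (12, 33), (13, 22), (15, 39)])
v16: WRITE b=43  (b history now [(1, 15), (2, 9), (7, 11), (8, 21), (9, 25), (11, 21), (14, 29), (16, 43)])
v17: WRITE b=5  (b history now [(1, 15), (2, 9), (7, 11), (8, 21), (9, 25), (11, 21), (14, 29), (16, 43), (17, 5)])
v18: WRITE b=24  (b history now [(1, 15), (2, 9), (7, 11), (8, 21), (9, 25), (11, 21), (14, 29), (16, 43), (17, 5), (18, 24)])
v19: WRITE c=42  (c history now [(3, 0), (4, 11), (6, 32), (19, 42)])
READ b @v19: history=[(1, 15), (2, 9), (7, 11), (8, 21), (9, 25), (11, 21), (14, 29), (16, 43), (17, 5), (18, 24)] -> pick v18 -> 24
v20: WRITE b=22  (b history now [(1, 15), (2, 9), (7, 11), (8, 21), (9, 25), (11, 21), (14, 29), (16, 43), (17, 5), (18, 24), (20, 22)])
READ b @v15: history=[(1, 15), (2, 9), (7, 11), (8, 21), (9, 25), (11, 21), (14, 29), (16, 43), (17, 5), (18, 24), (20, 22)] -> pick v14 -> 29

Answer: NONE
9
0
24
29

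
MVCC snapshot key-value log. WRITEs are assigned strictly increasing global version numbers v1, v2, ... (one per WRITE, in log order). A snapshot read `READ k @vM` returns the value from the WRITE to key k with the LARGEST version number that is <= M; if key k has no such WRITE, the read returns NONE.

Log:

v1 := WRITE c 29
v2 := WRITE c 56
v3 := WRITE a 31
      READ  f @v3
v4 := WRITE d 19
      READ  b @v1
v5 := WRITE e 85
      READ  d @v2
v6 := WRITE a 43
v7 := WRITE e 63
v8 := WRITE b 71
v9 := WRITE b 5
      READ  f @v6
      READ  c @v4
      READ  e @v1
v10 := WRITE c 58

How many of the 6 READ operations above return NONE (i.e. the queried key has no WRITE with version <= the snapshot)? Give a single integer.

Answer: 5

Derivation:
v1: WRITE c=29  (c history now [(1, 29)])
v2: WRITE c=56  (c history now [(1, 29), (2, 56)])
v3: WRITE a=31  (a history now [(3, 31)])
READ f @v3: history=[] -> no version <= 3 -> NONE
v4: WRITE d=19  (d history now [(4, 19)])
READ b @v1: history=[] -> no version <= 1 -> NONE
v5: WRITE e=85  (e history now [(5, 85)])
READ d @v2: history=[(4, 19)] -> no version <= 2 -> NONE
v6: WRITE a=43  (a history now [(3, 31), (6, 43)])
v7: WRITE e=63  (e history now [(5, 85), (7, 63)])
v8: WRITE b=71  (b history now [(8, 71)])
v9: WRITE b=5  (b history now [(8, 71), (9, 5)])
READ f @v6: history=[] -> no version <= 6 -> NONE
READ c @v4: history=[(1, 29), (2, 56)] -> pick v2 -> 56
READ e @v1: history=[(5, 85), (7, 63)] -> no version <= 1 -> NONE
v10: WRITE c=58  (c history now [(1, 29), (2, 56), (10, 58)])
Read results in order: ['NONE', 'NONE', 'NONE', 'NONE', '56', 'NONE']
NONE count = 5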